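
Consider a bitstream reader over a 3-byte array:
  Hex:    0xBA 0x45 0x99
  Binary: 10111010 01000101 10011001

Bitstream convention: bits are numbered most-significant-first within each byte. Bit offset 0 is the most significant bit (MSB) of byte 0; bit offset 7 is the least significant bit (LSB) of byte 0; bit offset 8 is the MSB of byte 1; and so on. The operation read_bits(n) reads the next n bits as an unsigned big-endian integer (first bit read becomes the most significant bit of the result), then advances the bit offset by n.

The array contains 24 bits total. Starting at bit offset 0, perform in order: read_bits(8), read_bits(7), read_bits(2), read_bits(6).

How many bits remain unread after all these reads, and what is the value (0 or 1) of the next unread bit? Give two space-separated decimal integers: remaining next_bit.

Answer: 1 1

Derivation:
Read 1: bits[0:8] width=8 -> value=186 (bin 10111010); offset now 8 = byte 1 bit 0; 16 bits remain
Read 2: bits[8:15] width=7 -> value=34 (bin 0100010); offset now 15 = byte 1 bit 7; 9 bits remain
Read 3: bits[15:17] width=2 -> value=3 (bin 11); offset now 17 = byte 2 bit 1; 7 bits remain
Read 4: bits[17:23] width=6 -> value=12 (bin 001100); offset now 23 = byte 2 bit 7; 1 bits remain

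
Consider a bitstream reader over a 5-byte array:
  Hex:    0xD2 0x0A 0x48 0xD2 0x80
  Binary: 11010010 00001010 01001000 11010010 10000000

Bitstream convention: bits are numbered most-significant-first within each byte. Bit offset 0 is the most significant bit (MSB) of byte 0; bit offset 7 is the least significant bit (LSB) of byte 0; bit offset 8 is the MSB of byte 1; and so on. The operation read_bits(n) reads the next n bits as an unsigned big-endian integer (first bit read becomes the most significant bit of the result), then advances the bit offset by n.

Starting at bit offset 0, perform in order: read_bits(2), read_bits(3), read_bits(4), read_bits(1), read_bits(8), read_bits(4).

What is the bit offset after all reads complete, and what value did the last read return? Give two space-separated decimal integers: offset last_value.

Read 1: bits[0:2] width=2 -> value=3 (bin 11); offset now 2 = byte 0 bit 2; 38 bits remain
Read 2: bits[2:5] width=3 -> value=2 (bin 010); offset now 5 = byte 0 bit 5; 35 bits remain
Read 3: bits[5:9] width=4 -> value=4 (bin 0100); offset now 9 = byte 1 bit 1; 31 bits remain
Read 4: bits[9:10] width=1 -> value=0 (bin 0); offset now 10 = byte 1 bit 2; 30 bits remain
Read 5: bits[10:18] width=8 -> value=41 (bin 00101001); offset now 18 = byte 2 bit 2; 22 bits remain
Read 6: bits[18:22] width=4 -> value=2 (bin 0010); offset now 22 = byte 2 bit 6; 18 bits remain

Answer: 22 2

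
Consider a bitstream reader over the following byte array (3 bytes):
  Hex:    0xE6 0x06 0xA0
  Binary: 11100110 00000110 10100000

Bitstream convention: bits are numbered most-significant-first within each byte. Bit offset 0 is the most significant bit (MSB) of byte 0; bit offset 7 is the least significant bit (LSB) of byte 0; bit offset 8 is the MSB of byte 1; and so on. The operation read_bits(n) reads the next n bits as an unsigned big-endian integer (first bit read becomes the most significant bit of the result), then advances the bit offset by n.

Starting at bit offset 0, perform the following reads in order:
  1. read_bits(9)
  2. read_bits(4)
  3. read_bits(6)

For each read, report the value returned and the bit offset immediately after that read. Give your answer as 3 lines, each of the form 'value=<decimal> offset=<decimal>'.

Answer: value=460 offset=9
value=0 offset=13
value=53 offset=19

Derivation:
Read 1: bits[0:9] width=9 -> value=460 (bin 111001100); offset now 9 = byte 1 bit 1; 15 bits remain
Read 2: bits[9:13] width=4 -> value=0 (bin 0000); offset now 13 = byte 1 bit 5; 11 bits remain
Read 3: bits[13:19] width=6 -> value=53 (bin 110101); offset now 19 = byte 2 bit 3; 5 bits remain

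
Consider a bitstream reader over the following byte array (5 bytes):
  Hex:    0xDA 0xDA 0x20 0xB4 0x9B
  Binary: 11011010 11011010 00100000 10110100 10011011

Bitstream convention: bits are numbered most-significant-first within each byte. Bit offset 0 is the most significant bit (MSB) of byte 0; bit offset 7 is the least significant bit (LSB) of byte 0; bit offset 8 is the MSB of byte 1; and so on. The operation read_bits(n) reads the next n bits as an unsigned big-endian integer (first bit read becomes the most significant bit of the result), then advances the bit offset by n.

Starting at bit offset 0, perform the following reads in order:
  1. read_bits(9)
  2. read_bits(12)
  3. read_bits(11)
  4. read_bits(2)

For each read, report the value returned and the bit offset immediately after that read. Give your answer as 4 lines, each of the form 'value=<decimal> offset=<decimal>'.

Answer: value=437 offset=9
value=2884 offset=21
value=180 offset=32
value=2 offset=34

Derivation:
Read 1: bits[0:9] width=9 -> value=437 (bin 110110101); offset now 9 = byte 1 bit 1; 31 bits remain
Read 2: bits[9:21] width=12 -> value=2884 (bin 101101000100); offset now 21 = byte 2 bit 5; 19 bits remain
Read 3: bits[21:32] width=11 -> value=180 (bin 00010110100); offset now 32 = byte 4 bit 0; 8 bits remain
Read 4: bits[32:34] width=2 -> value=2 (bin 10); offset now 34 = byte 4 bit 2; 6 bits remain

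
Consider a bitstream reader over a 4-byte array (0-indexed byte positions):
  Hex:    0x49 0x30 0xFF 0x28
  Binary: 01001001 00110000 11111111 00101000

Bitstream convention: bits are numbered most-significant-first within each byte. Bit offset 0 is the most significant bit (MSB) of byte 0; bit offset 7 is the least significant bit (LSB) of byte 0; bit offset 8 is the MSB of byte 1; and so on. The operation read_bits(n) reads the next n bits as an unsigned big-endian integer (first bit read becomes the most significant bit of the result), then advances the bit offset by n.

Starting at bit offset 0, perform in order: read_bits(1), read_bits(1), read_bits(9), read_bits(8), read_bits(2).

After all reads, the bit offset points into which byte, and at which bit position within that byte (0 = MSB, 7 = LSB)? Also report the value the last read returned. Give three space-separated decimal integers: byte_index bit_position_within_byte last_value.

Read 1: bits[0:1] width=1 -> value=0 (bin 0); offset now 1 = byte 0 bit 1; 31 bits remain
Read 2: bits[1:2] width=1 -> value=1 (bin 1); offset now 2 = byte 0 bit 2; 30 bits remain
Read 3: bits[2:11] width=9 -> value=73 (bin 001001001); offset now 11 = byte 1 bit 3; 21 bits remain
Read 4: bits[11:19] width=8 -> value=135 (bin 10000111); offset now 19 = byte 2 bit 3; 13 bits remain
Read 5: bits[19:21] width=2 -> value=3 (bin 11); offset now 21 = byte 2 bit 5; 11 bits remain

Answer: 2 5 3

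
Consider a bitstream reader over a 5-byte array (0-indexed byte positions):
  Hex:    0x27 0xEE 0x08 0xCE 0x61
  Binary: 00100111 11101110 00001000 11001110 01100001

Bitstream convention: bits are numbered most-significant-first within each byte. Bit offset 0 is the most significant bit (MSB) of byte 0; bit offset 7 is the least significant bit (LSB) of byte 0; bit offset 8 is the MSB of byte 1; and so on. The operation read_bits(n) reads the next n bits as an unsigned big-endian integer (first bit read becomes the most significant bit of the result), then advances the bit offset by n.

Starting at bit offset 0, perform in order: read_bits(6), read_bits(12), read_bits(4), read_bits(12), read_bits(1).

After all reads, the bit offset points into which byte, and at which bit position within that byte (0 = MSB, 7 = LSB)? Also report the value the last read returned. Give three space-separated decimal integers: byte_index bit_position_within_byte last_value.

Answer: 4 3 1

Derivation:
Read 1: bits[0:6] width=6 -> value=9 (bin 001001); offset now 6 = byte 0 bit 6; 34 bits remain
Read 2: bits[6:18] width=12 -> value=4024 (bin 111110111000); offset now 18 = byte 2 bit 2; 22 bits remain
Read 3: bits[18:22] width=4 -> value=2 (bin 0010); offset now 22 = byte 2 bit 6; 18 bits remain
Read 4: bits[22:34] width=12 -> value=825 (bin 001100111001); offset now 34 = byte 4 bit 2; 6 bits remain
Read 5: bits[34:35] width=1 -> value=1 (bin 1); offset now 35 = byte 4 bit 3; 5 bits remain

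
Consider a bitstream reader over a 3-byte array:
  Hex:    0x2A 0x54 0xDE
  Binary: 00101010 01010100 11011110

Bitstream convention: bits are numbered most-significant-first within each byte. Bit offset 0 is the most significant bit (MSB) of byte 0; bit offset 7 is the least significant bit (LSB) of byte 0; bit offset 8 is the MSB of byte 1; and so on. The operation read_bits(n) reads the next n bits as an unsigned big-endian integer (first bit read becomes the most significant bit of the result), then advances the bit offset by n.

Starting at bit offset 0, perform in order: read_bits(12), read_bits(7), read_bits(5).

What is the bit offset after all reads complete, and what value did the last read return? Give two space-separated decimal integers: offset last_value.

Read 1: bits[0:12] width=12 -> value=677 (bin 001010100101); offset now 12 = byte 1 bit 4; 12 bits remain
Read 2: bits[12:19] width=7 -> value=38 (bin 0100110); offset now 19 = byte 2 bit 3; 5 bits remain
Read 3: bits[19:24] width=5 -> value=30 (bin 11110); offset now 24 = byte 3 bit 0; 0 bits remain

Answer: 24 30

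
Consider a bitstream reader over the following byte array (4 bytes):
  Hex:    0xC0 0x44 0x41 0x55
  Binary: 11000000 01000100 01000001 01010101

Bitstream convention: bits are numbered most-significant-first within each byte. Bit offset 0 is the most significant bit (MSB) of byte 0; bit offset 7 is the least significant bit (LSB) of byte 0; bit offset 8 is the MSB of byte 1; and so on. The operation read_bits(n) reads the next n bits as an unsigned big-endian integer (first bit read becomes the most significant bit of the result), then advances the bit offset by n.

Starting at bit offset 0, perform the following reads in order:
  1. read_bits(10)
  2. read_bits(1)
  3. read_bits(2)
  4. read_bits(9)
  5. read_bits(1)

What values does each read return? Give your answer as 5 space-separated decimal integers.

Read 1: bits[0:10] width=10 -> value=769 (bin 1100000001); offset now 10 = byte 1 bit 2; 22 bits remain
Read 2: bits[10:11] width=1 -> value=0 (bin 0); offset now 11 = byte 1 bit 3; 21 bits remain
Read 3: bits[11:13] width=2 -> value=0 (bin 00); offset now 13 = byte 1 bit 5; 19 bits remain
Read 4: bits[13:22] width=9 -> value=272 (bin 100010000); offset now 22 = byte 2 bit 6; 10 bits remain
Read 5: bits[22:23] width=1 -> value=0 (bin 0); offset now 23 = byte 2 bit 7; 9 bits remain

Answer: 769 0 0 272 0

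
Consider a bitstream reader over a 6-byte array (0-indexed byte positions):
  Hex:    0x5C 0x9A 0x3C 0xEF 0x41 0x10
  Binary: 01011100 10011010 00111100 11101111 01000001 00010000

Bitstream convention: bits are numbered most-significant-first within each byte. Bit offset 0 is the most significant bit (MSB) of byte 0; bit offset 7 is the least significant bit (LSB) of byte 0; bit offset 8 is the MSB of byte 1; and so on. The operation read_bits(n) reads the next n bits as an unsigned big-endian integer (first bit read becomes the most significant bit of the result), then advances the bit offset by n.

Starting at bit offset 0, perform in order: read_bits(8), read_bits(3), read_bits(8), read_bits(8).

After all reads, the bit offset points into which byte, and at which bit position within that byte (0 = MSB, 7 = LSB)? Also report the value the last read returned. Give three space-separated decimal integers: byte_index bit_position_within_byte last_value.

Read 1: bits[0:8] width=8 -> value=92 (bin 01011100); offset now 8 = byte 1 bit 0; 40 bits remain
Read 2: bits[8:11] width=3 -> value=4 (bin 100); offset now 11 = byte 1 bit 3; 37 bits remain
Read 3: bits[11:19] width=8 -> value=209 (bin 11010001); offset now 19 = byte 2 bit 3; 29 bits remain
Read 4: bits[19:27] width=8 -> value=231 (bin 11100111); offset now 27 = byte 3 bit 3; 21 bits remain

Answer: 3 3 231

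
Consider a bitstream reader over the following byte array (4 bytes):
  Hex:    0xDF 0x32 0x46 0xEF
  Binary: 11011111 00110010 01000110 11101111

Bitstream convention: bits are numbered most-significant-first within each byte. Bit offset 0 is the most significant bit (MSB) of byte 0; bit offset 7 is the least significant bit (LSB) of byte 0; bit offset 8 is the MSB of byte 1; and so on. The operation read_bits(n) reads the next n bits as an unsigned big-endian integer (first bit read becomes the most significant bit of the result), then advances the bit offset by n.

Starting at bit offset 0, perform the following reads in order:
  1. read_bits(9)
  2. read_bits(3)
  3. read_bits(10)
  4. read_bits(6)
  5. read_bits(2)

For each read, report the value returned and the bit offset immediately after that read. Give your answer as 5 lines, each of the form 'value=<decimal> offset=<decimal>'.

Answer: value=446 offset=9
value=3 offset=12
value=145 offset=22
value=46 offset=28
value=3 offset=30

Derivation:
Read 1: bits[0:9] width=9 -> value=446 (bin 110111110); offset now 9 = byte 1 bit 1; 23 bits remain
Read 2: bits[9:12] width=3 -> value=3 (bin 011); offset now 12 = byte 1 bit 4; 20 bits remain
Read 3: bits[12:22] width=10 -> value=145 (bin 0010010001); offset now 22 = byte 2 bit 6; 10 bits remain
Read 4: bits[22:28] width=6 -> value=46 (bin 101110); offset now 28 = byte 3 bit 4; 4 bits remain
Read 5: bits[28:30] width=2 -> value=3 (bin 11); offset now 30 = byte 3 bit 6; 2 bits remain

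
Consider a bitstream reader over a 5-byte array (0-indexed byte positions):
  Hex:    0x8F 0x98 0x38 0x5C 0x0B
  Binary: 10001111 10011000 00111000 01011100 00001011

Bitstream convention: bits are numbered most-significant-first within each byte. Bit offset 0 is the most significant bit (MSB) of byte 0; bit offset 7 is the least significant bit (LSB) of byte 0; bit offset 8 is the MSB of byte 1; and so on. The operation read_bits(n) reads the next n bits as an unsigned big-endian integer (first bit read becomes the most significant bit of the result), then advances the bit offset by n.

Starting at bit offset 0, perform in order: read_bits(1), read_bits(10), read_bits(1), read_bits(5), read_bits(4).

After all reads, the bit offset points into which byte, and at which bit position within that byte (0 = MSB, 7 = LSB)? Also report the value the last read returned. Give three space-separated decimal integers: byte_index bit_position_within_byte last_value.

Read 1: bits[0:1] width=1 -> value=1 (bin 1); offset now 1 = byte 0 bit 1; 39 bits remain
Read 2: bits[1:11] width=10 -> value=124 (bin 0001111100); offset now 11 = byte 1 bit 3; 29 bits remain
Read 3: bits[11:12] width=1 -> value=1 (bin 1); offset now 12 = byte 1 bit 4; 28 bits remain
Read 4: bits[12:17] width=5 -> value=16 (bin 10000); offset now 17 = byte 2 bit 1; 23 bits remain
Read 5: bits[17:21] width=4 -> value=7 (bin 0111); offset now 21 = byte 2 bit 5; 19 bits remain

Answer: 2 5 7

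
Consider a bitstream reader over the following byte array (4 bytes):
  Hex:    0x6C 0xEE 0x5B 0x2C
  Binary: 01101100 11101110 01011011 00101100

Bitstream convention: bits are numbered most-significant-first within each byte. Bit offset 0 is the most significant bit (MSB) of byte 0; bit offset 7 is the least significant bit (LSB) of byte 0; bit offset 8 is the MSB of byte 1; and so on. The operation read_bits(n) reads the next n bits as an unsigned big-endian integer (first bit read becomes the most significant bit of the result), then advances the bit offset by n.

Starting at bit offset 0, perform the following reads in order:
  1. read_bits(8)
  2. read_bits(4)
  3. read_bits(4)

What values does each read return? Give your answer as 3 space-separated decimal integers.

Read 1: bits[0:8] width=8 -> value=108 (bin 01101100); offset now 8 = byte 1 bit 0; 24 bits remain
Read 2: bits[8:12] width=4 -> value=14 (bin 1110); offset now 12 = byte 1 bit 4; 20 bits remain
Read 3: bits[12:16] width=4 -> value=14 (bin 1110); offset now 16 = byte 2 bit 0; 16 bits remain

Answer: 108 14 14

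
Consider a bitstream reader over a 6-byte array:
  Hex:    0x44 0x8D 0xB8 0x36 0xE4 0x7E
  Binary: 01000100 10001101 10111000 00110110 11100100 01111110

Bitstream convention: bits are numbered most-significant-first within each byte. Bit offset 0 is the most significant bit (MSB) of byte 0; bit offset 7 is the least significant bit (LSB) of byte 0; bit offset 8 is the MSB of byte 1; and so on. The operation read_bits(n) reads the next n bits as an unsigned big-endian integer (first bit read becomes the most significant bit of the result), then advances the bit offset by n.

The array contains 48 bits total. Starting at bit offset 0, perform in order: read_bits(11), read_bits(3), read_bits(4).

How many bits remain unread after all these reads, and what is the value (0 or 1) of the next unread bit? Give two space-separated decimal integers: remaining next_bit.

Answer: 30 1

Derivation:
Read 1: bits[0:11] width=11 -> value=548 (bin 01000100100); offset now 11 = byte 1 bit 3; 37 bits remain
Read 2: bits[11:14] width=3 -> value=3 (bin 011); offset now 14 = byte 1 bit 6; 34 bits remain
Read 3: bits[14:18] width=4 -> value=6 (bin 0110); offset now 18 = byte 2 bit 2; 30 bits remain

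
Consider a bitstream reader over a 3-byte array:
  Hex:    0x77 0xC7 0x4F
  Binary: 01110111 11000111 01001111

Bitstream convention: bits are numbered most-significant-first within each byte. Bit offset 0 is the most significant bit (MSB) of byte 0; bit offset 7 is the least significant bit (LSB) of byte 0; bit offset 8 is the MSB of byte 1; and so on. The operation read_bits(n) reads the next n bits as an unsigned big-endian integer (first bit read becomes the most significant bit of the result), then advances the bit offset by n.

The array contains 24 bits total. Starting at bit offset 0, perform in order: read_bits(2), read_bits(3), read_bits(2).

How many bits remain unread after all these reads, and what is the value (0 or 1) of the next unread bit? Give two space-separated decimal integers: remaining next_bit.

Read 1: bits[0:2] width=2 -> value=1 (bin 01); offset now 2 = byte 0 bit 2; 22 bits remain
Read 2: bits[2:5] width=3 -> value=6 (bin 110); offset now 5 = byte 0 bit 5; 19 bits remain
Read 3: bits[5:7] width=2 -> value=3 (bin 11); offset now 7 = byte 0 bit 7; 17 bits remain

Answer: 17 1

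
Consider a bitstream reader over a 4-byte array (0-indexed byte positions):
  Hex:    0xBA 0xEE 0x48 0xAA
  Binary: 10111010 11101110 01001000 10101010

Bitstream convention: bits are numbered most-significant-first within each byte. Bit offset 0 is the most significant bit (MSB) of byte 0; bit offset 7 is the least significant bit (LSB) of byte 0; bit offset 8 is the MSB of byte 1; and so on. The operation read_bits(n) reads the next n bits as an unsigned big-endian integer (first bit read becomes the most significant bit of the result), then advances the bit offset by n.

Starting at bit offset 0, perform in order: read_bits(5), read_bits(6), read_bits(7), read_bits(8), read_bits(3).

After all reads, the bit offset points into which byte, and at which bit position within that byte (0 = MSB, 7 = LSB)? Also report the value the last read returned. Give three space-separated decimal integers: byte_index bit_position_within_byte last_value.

Answer: 3 5 5

Derivation:
Read 1: bits[0:5] width=5 -> value=23 (bin 10111); offset now 5 = byte 0 bit 5; 27 bits remain
Read 2: bits[5:11] width=6 -> value=23 (bin 010111); offset now 11 = byte 1 bit 3; 21 bits remain
Read 3: bits[11:18] width=7 -> value=57 (bin 0111001); offset now 18 = byte 2 bit 2; 14 bits remain
Read 4: bits[18:26] width=8 -> value=34 (bin 00100010); offset now 26 = byte 3 bit 2; 6 bits remain
Read 5: bits[26:29] width=3 -> value=5 (bin 101); offset now 29 = byte 3 bit 5; 3 bits remain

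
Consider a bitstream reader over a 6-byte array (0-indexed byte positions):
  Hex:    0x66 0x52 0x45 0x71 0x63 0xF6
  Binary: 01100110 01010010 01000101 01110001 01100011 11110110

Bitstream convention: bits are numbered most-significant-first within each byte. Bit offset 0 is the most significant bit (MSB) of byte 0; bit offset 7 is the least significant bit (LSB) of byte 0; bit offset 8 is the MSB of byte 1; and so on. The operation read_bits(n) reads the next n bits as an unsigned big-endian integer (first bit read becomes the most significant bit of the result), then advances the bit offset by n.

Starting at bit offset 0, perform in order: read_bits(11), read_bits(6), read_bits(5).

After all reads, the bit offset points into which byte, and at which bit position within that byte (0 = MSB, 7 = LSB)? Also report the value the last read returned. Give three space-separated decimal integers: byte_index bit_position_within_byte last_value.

Answer: 2 6 17

Derivation:
Read 1: bits[0:11] width=11 -> value=818 (bin 01100110010); offset now 11 = byte 1 bit 3; 37 bits remain
Read 2: bits[11:17] width=6 -> value=36 (bin 100100); offset now 17 = byte 2 bit 1; 31 bits remain
Read 3: bits[17:22] width=5 -> value=17 (bin 10001); offset now 22 = byte 2 bit 6; 26 bits remain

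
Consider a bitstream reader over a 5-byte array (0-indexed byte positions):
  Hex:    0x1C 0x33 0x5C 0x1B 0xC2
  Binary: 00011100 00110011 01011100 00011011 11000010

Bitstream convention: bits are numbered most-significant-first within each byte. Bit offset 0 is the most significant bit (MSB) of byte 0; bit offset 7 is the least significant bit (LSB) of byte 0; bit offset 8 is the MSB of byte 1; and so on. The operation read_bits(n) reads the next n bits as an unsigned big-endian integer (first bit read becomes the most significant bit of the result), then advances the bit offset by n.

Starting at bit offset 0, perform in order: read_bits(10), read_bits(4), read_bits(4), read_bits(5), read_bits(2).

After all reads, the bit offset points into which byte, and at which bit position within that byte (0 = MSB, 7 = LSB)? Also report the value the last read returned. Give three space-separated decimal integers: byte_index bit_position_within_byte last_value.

Answer: 3 1 0

Derivation:
Read 1: bits[0:10] width=10 -> value=112 (bin 0001110000); offset now 10 = byte 1 bit 2; 30 bits remain
Read 2: bits[10:14] width=4 -> value=12 (bin 1100); offset now 14 = byte 1 bit 6; 26 bits remain
Read 3: bits[14:18] width=4 -> value=13 (bin 1101); offset now 18 = byte 2 bit 2; 22 bits remain
Read 4: bits[18:23] width=5 -> value=14 (bin 01110); offset now 23 = byte 2 bit 7; 17 bits remain
Read 5: bits[23:25] width=2 -> value=0 (bin 00); offset now 25 = byte 3 bit 1; 15 bits remain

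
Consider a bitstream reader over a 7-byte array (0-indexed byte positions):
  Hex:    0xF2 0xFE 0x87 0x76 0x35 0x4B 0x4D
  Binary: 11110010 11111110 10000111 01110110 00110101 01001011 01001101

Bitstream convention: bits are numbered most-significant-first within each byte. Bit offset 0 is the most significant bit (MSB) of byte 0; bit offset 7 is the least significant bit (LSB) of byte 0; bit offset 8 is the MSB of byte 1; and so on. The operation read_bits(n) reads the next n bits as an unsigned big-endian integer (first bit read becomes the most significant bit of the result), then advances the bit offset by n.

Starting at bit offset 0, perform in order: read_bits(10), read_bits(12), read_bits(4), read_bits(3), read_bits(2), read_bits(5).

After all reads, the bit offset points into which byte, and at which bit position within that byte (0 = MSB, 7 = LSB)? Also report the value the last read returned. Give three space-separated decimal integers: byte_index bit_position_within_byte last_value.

Answer: 4 4 3

Derivation:
Read 1: bits[0:10] width=10 -> value=971 (bin 1111001011); offset now 10 = byte 1 bit 2; 46 bits remain
Read 2: bits[10:22] width=12 -> value=4001 (bin 111110100001); offset now 22 = byte 2 bit 6; 34 bits remain
Read 3: bits[22:26] width=4 -> value=13 (bin 1101); offset now 26 = byte 3 bit 2; 30 bits remain
Read 4: bits[26:29] width=3 -> value=6 (bin 110); offset now 29 = byte 3 bit 5; 27 bits remain
Read 5: bits[29:31] width=2 -> value=3 (bin 11); offset now 31 = byte 3 bit 7; 25 bits remain
Read 6: bits[31:36] width=5 -> value=3 (bin 00011); offset now 36 = byte 4 bit 4; 20 bits remain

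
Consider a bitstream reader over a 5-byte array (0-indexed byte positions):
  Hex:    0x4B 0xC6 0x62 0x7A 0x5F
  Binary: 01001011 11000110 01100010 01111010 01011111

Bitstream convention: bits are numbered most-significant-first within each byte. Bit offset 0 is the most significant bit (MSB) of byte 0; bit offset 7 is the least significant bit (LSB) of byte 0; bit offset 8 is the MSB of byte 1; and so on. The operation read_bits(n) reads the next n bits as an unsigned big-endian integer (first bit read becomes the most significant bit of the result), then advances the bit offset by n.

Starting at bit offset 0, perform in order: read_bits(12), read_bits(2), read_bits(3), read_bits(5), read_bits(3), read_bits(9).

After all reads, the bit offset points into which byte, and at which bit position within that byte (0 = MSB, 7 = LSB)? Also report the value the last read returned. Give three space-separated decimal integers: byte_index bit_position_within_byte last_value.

Read 1: bits[0:12] width=12 -> value=1212 (bin 010010111100); offset now 12 = byte 1 bit 4; 28 bits remain
Read 2: bits[12:14] width=2 -> value=1 (bin 01); offset now 14 = byte 1 bit 6; 26 bits remain
Read 3: bits[14:17] width=3 -> value=4 (bin 100); offset now 17 = byte 2 bit 1; 23 bits remain
Read 4: bits[17:22] width=5 -> value=24 (bin 11000); offset now 22 = byte 2 bit 6; 18 bits remain
Read 5: bits[22:25] width=3 -> value=4 (bin 100); offset now 25 = byte 3 bit 1; 15 bits remain
Read 6: bits[25:34] width=9 -> value=489 (bin 111101001); offset now 34 = byte 4 bit 2; 6 bits remain

Answer: 4 2 489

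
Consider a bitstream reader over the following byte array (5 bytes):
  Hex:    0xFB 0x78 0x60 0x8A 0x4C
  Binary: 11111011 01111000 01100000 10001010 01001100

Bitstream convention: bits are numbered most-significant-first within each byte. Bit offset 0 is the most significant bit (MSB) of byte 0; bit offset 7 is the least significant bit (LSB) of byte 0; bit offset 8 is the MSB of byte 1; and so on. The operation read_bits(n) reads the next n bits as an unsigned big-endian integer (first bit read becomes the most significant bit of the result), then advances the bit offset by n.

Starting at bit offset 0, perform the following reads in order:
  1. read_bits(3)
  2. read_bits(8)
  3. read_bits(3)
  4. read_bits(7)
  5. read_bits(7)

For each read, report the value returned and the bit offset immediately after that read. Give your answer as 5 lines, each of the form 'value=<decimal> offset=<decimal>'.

Read 1: bits[0:3] width=3 -> value=7 (bin 111); offset now 3 = byte 0 bit 3; 37 bits remain
Read 2: bits[3:11] width=8 -> value=219 (bin 11011011); offset now 11 = byte 1 bit 3; 29 bits remain
Read 3: bits[11:14] width=3 -> value=6 (bin 110); offset now 14 = byte 1 bit 6; 26 bits remain
Read 4: bits[14:21] width=7 -> value=12 (bin 0001100); offset now 21 = byte 2 bit 5; 19 bits remain
Read 5: bits[21:28] width=7 -> value=8 (bin 0001000); offset now 28 = byte 3 bit 4; 12 bits remain

Answer: value=7 offset=3
value=219 offset=11
value=6 offset=14
value=12 offset=21
value=8 offset=28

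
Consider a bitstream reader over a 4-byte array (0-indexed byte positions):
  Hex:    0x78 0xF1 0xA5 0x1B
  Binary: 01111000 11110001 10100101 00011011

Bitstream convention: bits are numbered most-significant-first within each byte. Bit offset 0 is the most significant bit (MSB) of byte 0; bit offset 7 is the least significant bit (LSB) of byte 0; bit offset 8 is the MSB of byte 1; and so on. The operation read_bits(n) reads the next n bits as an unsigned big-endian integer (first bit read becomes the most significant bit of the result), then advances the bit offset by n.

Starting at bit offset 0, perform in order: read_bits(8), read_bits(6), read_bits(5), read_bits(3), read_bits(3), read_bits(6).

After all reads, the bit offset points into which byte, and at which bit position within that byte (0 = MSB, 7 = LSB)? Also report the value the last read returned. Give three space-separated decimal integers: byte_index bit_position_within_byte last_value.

Read 1: bits[0:8] width=8 -> value=120 (bin 01111000); offset now 8 = byte 1 bit 0; 24 bits remain
Read 2: bits[8:14] width=6 -> value=60 (bin 111100); offset now 14 = byte 1 bit 6; 18 bits remain
Read 3: bits[14:19] width=5 -> value=13 (bin 01101); offset now 19 = byte 2 bit 3; 13 bits remain
Read 4: bits[19:22] width=3 -> value=1 (bin 001); offset now 22 = byte 2 bit 6; 10 bits remain
Read 5: bits[22:25] width=3 -> value=2 (bin 010); offset now 25 = byte 3 bit 1; 7 bits remain
Read 6: bits[25:31] width=6 -> value=13 (bin 001101); offset now 31 = byte 3 bit 7; 1 bits remain

Answer: 3 7 13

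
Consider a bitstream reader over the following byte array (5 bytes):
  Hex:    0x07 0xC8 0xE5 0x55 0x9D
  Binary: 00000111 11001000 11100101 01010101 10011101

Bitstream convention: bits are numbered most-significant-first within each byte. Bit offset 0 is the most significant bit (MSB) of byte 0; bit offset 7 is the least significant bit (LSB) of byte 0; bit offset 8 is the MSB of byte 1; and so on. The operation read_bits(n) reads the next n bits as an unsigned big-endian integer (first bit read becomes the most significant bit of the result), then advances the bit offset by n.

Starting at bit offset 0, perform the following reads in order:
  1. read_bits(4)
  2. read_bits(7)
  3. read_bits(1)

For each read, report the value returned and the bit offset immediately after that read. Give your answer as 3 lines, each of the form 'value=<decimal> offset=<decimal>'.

Answer: value=0 offset=4
value=62 offset=11
value=0 offset=12

Derivation:
Read 1: bits[0:4] width=4 -> value=0 (bin 0000); offset now 4 = byte 0 bit 4; 36 bits remain
Read 2: bits[4:11] width=7 -> value=62 (bin 0111110); offset now 11 = byte 1 bit 3; 29 bits remain
Read 3: bits[11:12] width=1 -> value=0 (bin 0); offset now 12 = byte 1 bit 4; 28 bits remain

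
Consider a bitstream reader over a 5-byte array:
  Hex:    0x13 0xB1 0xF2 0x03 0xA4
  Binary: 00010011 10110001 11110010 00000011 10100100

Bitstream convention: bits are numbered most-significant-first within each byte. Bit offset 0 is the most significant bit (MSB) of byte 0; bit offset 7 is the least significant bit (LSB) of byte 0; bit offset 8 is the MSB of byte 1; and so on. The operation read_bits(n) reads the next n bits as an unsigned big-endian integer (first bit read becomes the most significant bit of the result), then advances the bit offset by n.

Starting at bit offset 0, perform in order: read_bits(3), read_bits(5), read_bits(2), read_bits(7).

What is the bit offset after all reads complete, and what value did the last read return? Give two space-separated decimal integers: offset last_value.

Answer: 17 99

Derivation:
Read 1: bits[0:3] width=3 -> value=0 (bin 000); offset now 3 = byte 0 bit 3; 37 bits remain
Read 2: bits[3:8] width=5 -> value=19 (bin 10011); offset now 8 = byte 1 bit 0; 32 bits remain
Read 3: bits[8:10] width=2 -> value=2 (bin 10); offset now 10 = byte 1 bit 2; 30 bits remain
Read 4: bits[10:17] width=7 -> value=99 (bin 1100011); offset now 17 = byte 2 bit 1; 23 bits remain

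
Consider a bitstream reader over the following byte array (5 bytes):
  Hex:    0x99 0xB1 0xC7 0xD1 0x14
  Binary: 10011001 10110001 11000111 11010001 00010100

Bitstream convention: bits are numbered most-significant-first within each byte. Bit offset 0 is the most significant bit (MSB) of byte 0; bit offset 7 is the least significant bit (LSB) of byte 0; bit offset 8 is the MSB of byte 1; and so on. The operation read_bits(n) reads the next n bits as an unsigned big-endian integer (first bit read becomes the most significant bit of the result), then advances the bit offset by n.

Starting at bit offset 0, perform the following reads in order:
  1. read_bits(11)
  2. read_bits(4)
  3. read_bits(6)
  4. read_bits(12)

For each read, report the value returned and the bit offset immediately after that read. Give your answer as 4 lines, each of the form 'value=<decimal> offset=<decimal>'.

Answer: value=1229 offset=11
value=8 offset=15
value=56 offset=21
value=4002 offset=33

Derivation:
Read 1: bits[0:11] width=11 -> value=1229 (bin 10011001101); offset now 11 = byte 1 bit 3; 29 bits remain
Read 2: bits[11:15] width=4 -> value=8 (bin 1000); offset now 15 = byte 1 bit 7; 25 bits remain
Read 3: bits[15:21] width=6 -> value=56 (bin 111000); offset now 21 = byte 2 bit 5; 19 bits remain
Read 4: bits[21:33] width=12 -> value=4002 (bin 111110100010); offset now 33 = byte 4 bit 1; 7 bits remain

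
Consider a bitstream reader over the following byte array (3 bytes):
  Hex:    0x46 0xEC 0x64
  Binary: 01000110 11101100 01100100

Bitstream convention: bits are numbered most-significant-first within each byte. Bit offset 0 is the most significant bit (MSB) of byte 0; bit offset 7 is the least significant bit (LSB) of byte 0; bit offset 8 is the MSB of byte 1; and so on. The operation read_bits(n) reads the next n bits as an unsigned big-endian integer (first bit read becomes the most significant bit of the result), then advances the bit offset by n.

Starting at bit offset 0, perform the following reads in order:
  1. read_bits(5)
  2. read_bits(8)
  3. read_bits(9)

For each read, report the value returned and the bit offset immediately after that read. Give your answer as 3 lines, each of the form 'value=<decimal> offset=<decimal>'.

Read 1: bits[0:5] width=5 -> value=8 (bin 01000); offset now 5 = byte 0 bit 5; 19 bits remain
Read 2: bits[5:13] width=8 -> value=221 (bin 11011101); offset now 13 = byte 1 bit 5; 11 bits remain
Read 3: bits[13:22] width=9 -> value=281 (bin 100011001); offset now 22 = byte 2 bit 6; 2 bits remain

Answer: value=8 offset=5
value=221 offset=13
value=281 offset=22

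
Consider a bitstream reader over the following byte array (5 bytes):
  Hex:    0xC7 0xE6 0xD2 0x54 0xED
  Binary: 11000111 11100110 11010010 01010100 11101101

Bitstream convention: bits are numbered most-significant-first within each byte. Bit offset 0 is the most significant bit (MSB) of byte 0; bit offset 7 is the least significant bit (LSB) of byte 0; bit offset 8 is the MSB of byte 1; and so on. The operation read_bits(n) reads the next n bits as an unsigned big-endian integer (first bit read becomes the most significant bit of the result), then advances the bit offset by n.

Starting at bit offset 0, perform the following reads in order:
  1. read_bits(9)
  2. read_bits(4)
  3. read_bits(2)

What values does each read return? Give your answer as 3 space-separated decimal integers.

Answer: 399 12 3

Derivation:
Read 1: bits[0:9] width=9 -> value=399 (bin 110001111); offset now 9 = byte 1 bit 1; 31 bits remain
Read 2: bits[9:13] width=4 -> value=12 (bin 1100); offset now 13 = byte 1 bit 5; 27 bits remain
Read 3: bits[13:15] width=2 -> value=3 (bin 11); offset now 15 = byte 1 bit 7; 25 bits remain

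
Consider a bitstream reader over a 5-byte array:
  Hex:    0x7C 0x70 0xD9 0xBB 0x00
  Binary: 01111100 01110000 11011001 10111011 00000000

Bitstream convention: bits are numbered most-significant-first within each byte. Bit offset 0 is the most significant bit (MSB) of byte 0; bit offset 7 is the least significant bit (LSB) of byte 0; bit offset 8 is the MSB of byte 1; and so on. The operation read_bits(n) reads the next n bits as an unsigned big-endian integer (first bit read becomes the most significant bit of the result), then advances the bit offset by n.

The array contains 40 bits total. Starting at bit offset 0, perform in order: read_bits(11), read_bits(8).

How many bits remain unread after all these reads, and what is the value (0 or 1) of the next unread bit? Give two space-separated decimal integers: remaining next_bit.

Read 1: bits[0:11] width=11 -> value=995 (bin 01111100011); offset now 11 = byte 1 bit 3; 29 bits remain
Read 2: bits[11:19] width=8 -> value=134 (bin 10000110); offset now 19 = byte 2 bit 3; 21 bits remain

Answer: 21 1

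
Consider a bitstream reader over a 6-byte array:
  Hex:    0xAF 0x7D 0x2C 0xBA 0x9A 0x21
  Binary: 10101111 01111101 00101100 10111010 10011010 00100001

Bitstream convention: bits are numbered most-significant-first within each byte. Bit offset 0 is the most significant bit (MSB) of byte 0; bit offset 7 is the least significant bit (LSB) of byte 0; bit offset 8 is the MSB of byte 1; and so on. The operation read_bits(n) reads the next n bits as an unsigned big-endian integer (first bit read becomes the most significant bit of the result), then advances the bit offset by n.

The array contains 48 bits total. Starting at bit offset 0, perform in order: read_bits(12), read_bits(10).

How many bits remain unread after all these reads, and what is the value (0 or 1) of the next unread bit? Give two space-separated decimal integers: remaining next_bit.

Answer: 26 0

Derivation:
Read 1: bits[0:12] width=12 -> value=2807 (bin 101011110111); offset now 12 = byte 1 bit 4; 36 bits remain
Read 2: bits[12:22] width=10 -> value=843 (bin 1101001011); offset now 22 = byte 2 bit 6; 26 bits remain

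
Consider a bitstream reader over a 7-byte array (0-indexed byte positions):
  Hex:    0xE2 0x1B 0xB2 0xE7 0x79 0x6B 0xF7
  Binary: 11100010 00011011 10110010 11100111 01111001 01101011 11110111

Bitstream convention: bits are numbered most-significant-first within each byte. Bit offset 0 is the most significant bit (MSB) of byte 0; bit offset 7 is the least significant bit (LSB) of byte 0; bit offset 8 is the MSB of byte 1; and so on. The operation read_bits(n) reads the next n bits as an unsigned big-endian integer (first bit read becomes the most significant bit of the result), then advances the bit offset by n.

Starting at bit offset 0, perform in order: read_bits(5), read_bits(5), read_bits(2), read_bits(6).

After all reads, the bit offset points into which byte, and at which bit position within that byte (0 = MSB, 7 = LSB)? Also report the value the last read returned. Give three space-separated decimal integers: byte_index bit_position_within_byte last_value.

Read 1: bits[0:5] width=5 -> value=28 (bin 11100); offset now 5 = byte 0 bit 5; 51 bits remain
Read 2: bits[5:10] width=5 -> value=8 (bin 01000); offset now 10 = byte 1 bit 2; 46 bits remain
Read 3: bits[10:12] width=2 -> value=1 (bin 01); offset now 12 = byte 1 bit 4; 44 bits remain
Read 4: bits[12:18] width=6 -> value=46 (bin 101110); offset now 18 = byte 2 bit 2; 38 bits remain

Answer: 2 2 46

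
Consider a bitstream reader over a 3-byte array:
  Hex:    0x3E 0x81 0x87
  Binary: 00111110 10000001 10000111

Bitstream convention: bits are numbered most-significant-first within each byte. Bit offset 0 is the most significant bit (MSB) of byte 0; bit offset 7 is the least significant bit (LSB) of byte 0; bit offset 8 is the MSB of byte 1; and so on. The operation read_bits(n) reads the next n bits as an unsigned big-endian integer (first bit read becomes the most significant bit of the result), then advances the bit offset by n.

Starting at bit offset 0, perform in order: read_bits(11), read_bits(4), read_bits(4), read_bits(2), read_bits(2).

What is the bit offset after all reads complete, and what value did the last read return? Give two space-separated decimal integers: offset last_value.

Answer: 23 3

Derivation:
Read 1: bits[0:11] width=11 -> value=500 (bin 00111110100); offset now 11 = byte 1 bit 3; 13 bits remain
Read 2: bits[11:15] width=4 -> value=0 (bin 0000); offset now 15 = byte 1 bit 7; 9 bits remain
Read 3: bits[15:19] width=4 -> value=12 (bin 1100); offset now 19 = byte 2 bit 3; 5 bits remain
Read 4: bits[19:21] width=2 -> value=0 (bin 00); offset now 21 = byte 2 bit 5; 3 bits remain
Read 5: bits[21:23] width=2 -> value=3 (bin 11); offset now 23 = byte 2 bit 7; 1 bits remain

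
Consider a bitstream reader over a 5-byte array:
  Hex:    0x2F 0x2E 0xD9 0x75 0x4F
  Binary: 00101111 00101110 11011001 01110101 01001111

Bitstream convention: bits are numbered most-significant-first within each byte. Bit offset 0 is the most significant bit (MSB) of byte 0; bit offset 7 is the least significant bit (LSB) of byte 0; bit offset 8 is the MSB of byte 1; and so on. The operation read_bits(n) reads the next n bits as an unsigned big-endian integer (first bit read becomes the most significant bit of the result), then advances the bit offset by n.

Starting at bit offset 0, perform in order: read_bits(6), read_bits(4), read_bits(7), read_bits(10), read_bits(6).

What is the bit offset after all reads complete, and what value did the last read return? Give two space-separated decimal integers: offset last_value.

Answer: 33 42

Derivation:
Read 1: bits[0:6] width=6 -> value=11 (bin 001011); offset now 6 = byte 0 bit 6; 34 bits remain
Read 2: bits[6:10] width=4 -> value=12 (bin 1100); offset now 10 = byte 1 bit 2; 30 bits remain
Read 3: bits[10:17] width=7 -> value=93 (bin 1011101); offset now 17 = byte 2 bit 1; 23 bits remain
Read 4: bits[17:27] width=10 -> value=715 (bin 1011001011); offset now 27 = byte 3 bit 3; 13 bits remain
Read 5: bits[27:33] width=6 -> value=42 (bin 101010); offset now 33 = byte 4 bit 1; 7 bits remain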